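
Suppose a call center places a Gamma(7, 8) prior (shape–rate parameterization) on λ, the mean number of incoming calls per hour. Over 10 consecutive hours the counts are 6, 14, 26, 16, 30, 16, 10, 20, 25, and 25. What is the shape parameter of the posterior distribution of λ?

Total count: 6 + 14 + 26 + 16 + 30 + 16 + 10 + 20 + 25 + 25 = 188.
Total exposure: 10 hours.
Posterior: α' = 7 + 188 = 195, β' = 8 + 10 = 18.

195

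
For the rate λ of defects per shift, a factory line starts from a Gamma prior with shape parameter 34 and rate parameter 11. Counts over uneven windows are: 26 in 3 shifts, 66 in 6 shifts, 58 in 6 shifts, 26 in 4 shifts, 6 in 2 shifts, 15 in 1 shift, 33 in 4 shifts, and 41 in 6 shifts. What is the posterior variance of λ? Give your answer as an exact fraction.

Total count: 26 + 66 + 58 + 26 + 6 + 15 + 33 + 41 = 271.
Total exposure: 3 + 6 + 6 + 4 + 2 + 1 + 4 + 6 = 32 shifts.
Posterior: α' = 34 + 271 = 305, β' = 11 + 32 = 43.
Posterior variance = α'/β'² = 305/1849.

305/1849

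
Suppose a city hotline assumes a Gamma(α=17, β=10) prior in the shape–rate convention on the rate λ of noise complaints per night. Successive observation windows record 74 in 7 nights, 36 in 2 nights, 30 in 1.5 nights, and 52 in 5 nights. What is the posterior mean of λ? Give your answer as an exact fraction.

Total count: 74 + 36 + 30 + 52 = 192.
Total exposure: 7 + 2 + 1.5 + 5 = 15.5 nights.
Conjugate update: add total count to the shape and total exposure to the rate, giving Gamma(209, 51/2).
Posterior mean = α'/β' = 209/(51/2) = 418/51.

418/51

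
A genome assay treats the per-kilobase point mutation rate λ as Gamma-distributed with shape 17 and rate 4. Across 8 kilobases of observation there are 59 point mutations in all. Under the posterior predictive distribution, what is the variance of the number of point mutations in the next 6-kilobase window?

57

Total count 59 over total exposure 8 kilobases.
The Gamma prior is conjugate for the Poisson rate, so λ | data ~ Gamma(17+59, 4+8) = Gamma(76, 12).
The posterior predictive for a window of length T is Negative Binomial with variance T·α'·(β'+T)/β'² = 6·76·18/144 = 57.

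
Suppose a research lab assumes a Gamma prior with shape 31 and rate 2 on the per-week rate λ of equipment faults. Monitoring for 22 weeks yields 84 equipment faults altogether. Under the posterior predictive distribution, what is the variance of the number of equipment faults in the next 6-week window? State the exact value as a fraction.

575/16

Total count 84 over total exposure 22 weeks.
Gamma(α, β) with Poisson data over total exposure Σt gives posterior Gamma(α+Σx, β+Σt) = Gamma(115, 24).
The posterior predictive for a window of length T is Negative Binomial with variance T·α'·(β'+T)/β'² = 6·115·30/576 = 575/16.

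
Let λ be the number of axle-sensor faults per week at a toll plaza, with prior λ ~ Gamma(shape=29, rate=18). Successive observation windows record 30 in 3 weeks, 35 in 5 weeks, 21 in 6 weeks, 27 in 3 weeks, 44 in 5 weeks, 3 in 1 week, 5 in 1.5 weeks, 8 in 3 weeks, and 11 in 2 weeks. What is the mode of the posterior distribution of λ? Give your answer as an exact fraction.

Total count: 30 + 35 + 21 + 27 + 44 + 3 + 5 + 8 + 11 = 184.
Total exposure: 3 + 5 + 6 + 3 + 5 + 1 + 1.5 + 3 + 2 = 29.5 weeks.
Posterior: α' = 29 + 184 = 213, β' = 18 + 29.5 = 95/2.
Posterior mode = (α'−1)/β' = 212/(95/2) = 424/95.

424/95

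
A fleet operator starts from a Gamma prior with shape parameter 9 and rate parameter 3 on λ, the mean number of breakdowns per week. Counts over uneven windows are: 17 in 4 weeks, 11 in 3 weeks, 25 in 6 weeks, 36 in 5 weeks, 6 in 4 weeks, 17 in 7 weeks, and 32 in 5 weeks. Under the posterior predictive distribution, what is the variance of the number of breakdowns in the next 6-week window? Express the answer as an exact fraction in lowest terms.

39474/1369

Total count: 17 + 11 + 25 + 36 + 6 + 17 + 32 = 144.
Total exposure: 4 + 3 + 6 + 5 + 4 + 7 + 5 = 34 weeks.
Posterior: α' = 9 + 144 = 153, β' = 3 + 34 = 37.
The posterior predictive for a window of length T is Negative Binomial with variance T·α'·(β'+T)/β'² = 6·153·43/1369 = 39474/1369.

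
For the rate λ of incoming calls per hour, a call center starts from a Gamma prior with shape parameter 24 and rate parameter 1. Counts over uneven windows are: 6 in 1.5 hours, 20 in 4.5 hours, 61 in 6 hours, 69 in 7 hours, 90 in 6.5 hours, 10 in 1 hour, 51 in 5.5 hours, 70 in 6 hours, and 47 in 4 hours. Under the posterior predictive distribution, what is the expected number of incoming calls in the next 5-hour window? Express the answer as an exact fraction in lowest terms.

2240/43

Total count: 6 + 20 + 61 + 69 + 90 + 10 + 51 + 70 + 47 = 424.
Total exposure: 1.5 + 4.5 + 6 + 7 + 6.5 + 1 + 5.5 + 6 + 4 = 42 hours.
Gamma(α, β) with Poisson data over total exposure Σt gives posterior Gamma(α+Σx, β+Σt) = Gamma(448, 43).
Predictive mean over a 5-hour window = T·E[λ|data] = 5·448/43 = 2240/43.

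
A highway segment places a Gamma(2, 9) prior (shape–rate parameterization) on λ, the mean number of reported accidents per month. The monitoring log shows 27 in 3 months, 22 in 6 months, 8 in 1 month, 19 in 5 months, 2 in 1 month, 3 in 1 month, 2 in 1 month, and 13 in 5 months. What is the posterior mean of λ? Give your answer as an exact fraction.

49/16

Total count: 27 + 22 + 8 + 19 + 2 + 3 + 2 + 13 = 96.
Total exposure: 3 + 6 + 1 + 5 + 1 + 1 + 1 + 5 = 23 months.
Conjugate update: add total count to the shape and total exposure to the rate, giving Gamma(98, 32).
Posterior mean = α'/β' = 98/32 = 49/16.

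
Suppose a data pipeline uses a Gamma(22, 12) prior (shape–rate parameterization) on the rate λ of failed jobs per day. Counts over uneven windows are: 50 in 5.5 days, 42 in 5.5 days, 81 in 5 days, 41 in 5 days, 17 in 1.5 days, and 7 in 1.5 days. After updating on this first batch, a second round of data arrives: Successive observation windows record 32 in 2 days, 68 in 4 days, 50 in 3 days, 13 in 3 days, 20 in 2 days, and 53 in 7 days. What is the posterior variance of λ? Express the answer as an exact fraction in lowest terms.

Total count: 50 + 42 + 81 + 41 + 17 + 7 = 238.
Total exposure: 5.5 + 5.5 + 5 + 5 + 1.5 + 1.5 = 24 days.
After the first batch: Gamma(22 + 238, 12 + 24) = Gamma(260, 36).
Total count: 32 + 68 + 50 + 13 + 20 + 53 = 236.
Total exposure: 2 + 4 + 3 + 3 + 2 + 7 = 21 days.
After the second batch: Gamma(260 + 236, 36 + 21) = Gamma(496, 57).
Posterior variance = α'/β'² = 496/3249.

496/3249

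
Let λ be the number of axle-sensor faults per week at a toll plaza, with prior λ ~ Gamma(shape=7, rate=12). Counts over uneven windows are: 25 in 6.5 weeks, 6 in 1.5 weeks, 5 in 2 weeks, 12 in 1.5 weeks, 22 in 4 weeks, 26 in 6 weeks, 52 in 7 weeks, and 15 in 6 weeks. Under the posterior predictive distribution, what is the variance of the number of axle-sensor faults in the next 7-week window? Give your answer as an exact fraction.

254660/8649

Total count: 25 + 6 + 5 + 12 + 22 + 26 + 52 + 15 = 163.
Total exposure: 6.5 + 1.5 + 2 + 1.5 + 4 + 6 + 7 + 6 = 34.5 weeks.
Conjugate update: add total count to the shape and total exposure to the rate, giving Gamma(170, 93/2).
The posterior predictive for a window of length T is Negative Binomial with variance T·α'·(β'+T)/β'² = 7·170·(107/2)/(8649/4) = 254660/8649.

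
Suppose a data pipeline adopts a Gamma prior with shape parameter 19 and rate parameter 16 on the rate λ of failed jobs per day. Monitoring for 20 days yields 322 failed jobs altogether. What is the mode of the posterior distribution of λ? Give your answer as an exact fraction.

Total count 322 over total exposure 20 days.
Gamma(α, β) with Poisson data over total exposure Σt gives posterior Gamma(α+Σx, β+Σt) = Gamma(341, 36).
Posterior mode = (α'−1)/β' = 340/36 = 85/9.

85/9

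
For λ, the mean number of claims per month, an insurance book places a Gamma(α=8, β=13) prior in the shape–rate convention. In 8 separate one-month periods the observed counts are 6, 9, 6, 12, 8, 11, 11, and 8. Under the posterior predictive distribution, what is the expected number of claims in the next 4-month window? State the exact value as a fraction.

316/21

Total count: 6 + 9 + 6 + 12 + 8 + 11 + 11 + 8 = 71.
Total exposure: 8 months.
Gamma(α, β) with Poisson data over total exposure Σt gives posterior Gamma(α+Σx, β+Σt) = Gamma(79, 21).
Predictive mean over a 4-month window = T·E[λ|data] = 4·79/21 = 316/21.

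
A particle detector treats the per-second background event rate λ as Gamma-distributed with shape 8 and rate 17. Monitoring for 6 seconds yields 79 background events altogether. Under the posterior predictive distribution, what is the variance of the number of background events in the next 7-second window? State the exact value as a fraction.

18270/529

Total count 79 over total exposure 6 seconds.
By Gamma–Poisson conjugacy, the posterior is Gamma(α + Σx, β + Σt) = Gamma(8 + 79, 17 + 6) = Gamma(87, 23).
The posterior predictive for a window of length T is Negative Binomial with variance T·α'·(β'+T)/β'² = 7·87·30/529 = 18270/529.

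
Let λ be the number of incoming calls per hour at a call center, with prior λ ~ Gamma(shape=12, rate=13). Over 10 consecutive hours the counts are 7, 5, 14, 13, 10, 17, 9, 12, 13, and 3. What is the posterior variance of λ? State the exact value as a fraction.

Total count: 7 + 5 + 14 + 13 + 10 + 17 + 9 + 12 + 13 + 3 = 103.
Total exposure: 10 hours.
Gamma(α, β) with Poisson data over total exposure Σt gives posterior Gamma(α+Σx, β+Σt) = Gamma(115, 23).
Posterior variance = α'/β'² = 115/529 = 5/23.

5/23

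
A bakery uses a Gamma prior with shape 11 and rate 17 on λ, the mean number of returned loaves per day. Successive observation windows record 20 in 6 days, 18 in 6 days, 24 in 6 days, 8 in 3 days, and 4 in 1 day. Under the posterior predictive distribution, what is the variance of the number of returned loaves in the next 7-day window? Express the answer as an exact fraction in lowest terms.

Total count: 20 + 18 + 24 + 8 + 4 = 74.
Total exposure: 6 + 6 + 6 + 3 + 1 = 22 days.
By Gamma–Poisson conjugacy, the posterior is Gamma(α + Σx, β + Σt) = Gamma(11 + 74, 17 + 22) = Gamma(85, 39).
The posterior predictive for a window of length T is Negative Binomial with variance T·α'·(β'+T)/β'² = 7·85·46/1521 = 27370/1521.

27370/1521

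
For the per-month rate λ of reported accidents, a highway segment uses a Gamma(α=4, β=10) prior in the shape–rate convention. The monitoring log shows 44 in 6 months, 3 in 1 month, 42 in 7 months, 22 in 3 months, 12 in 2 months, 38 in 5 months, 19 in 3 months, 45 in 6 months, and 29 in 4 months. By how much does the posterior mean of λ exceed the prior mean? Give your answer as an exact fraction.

Total count: 44 + 3 + 42 + 22 + 12 + 38 + 19 + 45 + 29 = 254.
Total exposure: 6 + 1 + 7 + 3 + 2 + 5 + 3 + 6 + 4 = 37 months.
The Gamma prior is conjugate for the Poisson rate, so λ | data ~ Gamma(4+254, 10+37) = Gamma(258, 47).
Posterior mean = 258/47 = 258/47; prior mean = 4/10 = 2/5. Difference = 258/47 − 2/5 = 1196/235.

1196/235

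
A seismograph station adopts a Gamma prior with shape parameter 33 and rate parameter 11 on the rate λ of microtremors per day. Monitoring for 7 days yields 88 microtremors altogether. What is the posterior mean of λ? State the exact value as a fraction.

121/18

Total count 88 over total exposure 7 days.
Conjugate update: add total count to the shape and total exposure to the rate, giving Gamma(121, 18).
Posterior mean = α'/β' = 121/18.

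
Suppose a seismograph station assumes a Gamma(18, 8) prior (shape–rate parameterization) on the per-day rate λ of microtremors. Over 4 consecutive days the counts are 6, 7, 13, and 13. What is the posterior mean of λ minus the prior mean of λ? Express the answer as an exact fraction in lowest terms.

Total count: 6 + 7 + 13 + 13 = 39.
Total exposure: 4 days.
Gamma(α, β) with Poisson data over total exposure Σt gives posterior Gamma(α+Σx, β+Σt) = Gamma(57, 12).
Posterior mean = 57/12 = 19/4; prior mean = 18/8 = 9/4. Difference = 19/4 − 9/4 = 5/2.

5/2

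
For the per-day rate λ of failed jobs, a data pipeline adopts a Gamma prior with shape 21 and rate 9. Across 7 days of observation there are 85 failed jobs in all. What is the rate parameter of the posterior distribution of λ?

Total count 85 over total exposure 7 days.
Gamma(α, β) with Poisson data over total exposure Σt gives posterior Gamma(α+Σx, β+Σt) = Gamma(106, 16).

16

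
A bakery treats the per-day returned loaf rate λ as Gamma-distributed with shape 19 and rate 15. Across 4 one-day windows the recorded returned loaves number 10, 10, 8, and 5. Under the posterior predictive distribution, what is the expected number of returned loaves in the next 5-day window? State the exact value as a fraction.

Total count: 10 + 10 + 8 + 5 = 33.
Total exposure: 4 days.
Posterior: α' = 19 + 33 = 52, β' = 15 + 4 = 19.
Predictive mean over a 5-day window = T·E[λ|data] = 5·52/19 = 260/19.

260/19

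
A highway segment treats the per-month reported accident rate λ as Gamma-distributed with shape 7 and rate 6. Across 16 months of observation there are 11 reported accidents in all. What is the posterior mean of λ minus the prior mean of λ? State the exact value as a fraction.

Total count 11 over total exposure 16 months.
The Gamma prior is conjugate for the Poisson rate, so λ | data ~ Gamma(7+11, 6+16) = Gamma(18, 22).
Posterior mean = 18/22 = 9/11; prior mean = 7/6 = 7/6. Difference = 9/11 − 7/6 = -23/66.

-23/66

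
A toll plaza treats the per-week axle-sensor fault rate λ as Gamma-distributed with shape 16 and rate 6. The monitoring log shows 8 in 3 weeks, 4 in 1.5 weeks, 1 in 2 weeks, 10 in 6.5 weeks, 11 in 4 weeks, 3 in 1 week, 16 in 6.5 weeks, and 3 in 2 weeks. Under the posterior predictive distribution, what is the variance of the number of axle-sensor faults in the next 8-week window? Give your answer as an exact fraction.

93312/4225

Total count: 8 + 4 + 1 + 10 + 11 + 3 + 16 + 3 = 56.
Total exposure: 3 + 1.5 + 2 + 6.5 + 4 + 1 + 6.5 + 2 = 26.5 weeks.
Posterior: α' = 16 + 56 = 72, β' = 6 + 26.5 = 65/2.
The posterior predictive for a window of length T is Negative Binomial with variance T·α'·(β'+T)/β'² = 8·72·(81/2)/(4225/4) = 93312/4225.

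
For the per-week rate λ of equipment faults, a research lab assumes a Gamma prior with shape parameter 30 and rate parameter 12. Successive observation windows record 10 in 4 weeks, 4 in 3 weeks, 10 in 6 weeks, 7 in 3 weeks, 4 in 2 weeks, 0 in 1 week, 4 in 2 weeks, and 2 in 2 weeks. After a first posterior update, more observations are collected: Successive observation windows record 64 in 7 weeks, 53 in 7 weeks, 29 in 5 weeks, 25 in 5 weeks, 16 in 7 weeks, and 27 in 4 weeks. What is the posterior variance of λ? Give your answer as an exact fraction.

Total count: 10 + 4 + 10 + 7 + 4 + 0 + 4 + 2 = 41.
Total exposure: 4 + 3 + 6 + 3 + 2 + 1 + 2 + 2 = 23 weeks.
After the first batch: Gamma(30 + 41, 12 + 23) = Gamma(71, 35).
Total count: 64 + 53 + 29 + 25 + 16 + 27 = 214.
Total exposure: 7 + 7 + 5 + 5 + 7 + 4 = 35 weeks.
After the second batch: Gamma(71 + 214, 35 + 35) = Gamma(285, 70).
Posterior variance = α'/β'² = 285/4900 = 57/980.

57/980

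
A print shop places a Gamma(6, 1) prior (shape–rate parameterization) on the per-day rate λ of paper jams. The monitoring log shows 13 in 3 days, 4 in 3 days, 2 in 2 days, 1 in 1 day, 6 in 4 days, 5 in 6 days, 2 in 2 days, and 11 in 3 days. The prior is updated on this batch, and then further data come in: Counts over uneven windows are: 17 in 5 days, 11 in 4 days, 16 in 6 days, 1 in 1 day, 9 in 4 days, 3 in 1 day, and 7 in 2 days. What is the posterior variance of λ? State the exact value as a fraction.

19/384

Total count: 13 + 4 + 2 + 1 + 6 + 5 + 2 + 11 = 44.
Total exposure: 3 + 3 + 2 + 1 + 4 + 6 + 2 + 3 = 24 days.
After the first batch: Gamma(6 + 44, 1 + 24) = Gamma(50, 25).
Total count: 17 + 11 + 16 + 1 + 9 + 3 + 7 = 64.
Total exposure: 5 + 4 + 6 + 1 + 4 + 1 + 2 = 23 days.
After the second batch: Gamma(50 + 64, 25 + 23) = Gamma(114, 48).
Posterior variance = α'/β'² = 114/2304 = 19/384.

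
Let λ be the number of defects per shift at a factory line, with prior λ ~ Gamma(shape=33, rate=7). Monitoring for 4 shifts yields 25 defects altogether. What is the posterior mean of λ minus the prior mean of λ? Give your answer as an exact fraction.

43/77

Total count 25 over total exposure 4 shifts.
By Gamma–Poisson conjugacy, the posterior is Gamma(α + Σx, β + Σt) = Gamma(33 + 25, 7 + 4) = Gamma(58, 11).
Posterior mean = 58/11 = 58/11; prior mean = 33/7 = 33/7. Difference = 58/11 − 33/7 = 43/77.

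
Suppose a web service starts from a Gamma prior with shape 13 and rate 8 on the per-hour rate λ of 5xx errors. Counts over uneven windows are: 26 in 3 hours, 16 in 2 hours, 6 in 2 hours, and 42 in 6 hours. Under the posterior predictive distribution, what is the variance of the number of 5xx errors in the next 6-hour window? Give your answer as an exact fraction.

1854/49

Total count: 26 + 16 + 6 + 42 = 90.
Total exposure: 3 + 2 + 2 + 6 = 13 hours.
Posterior: α' = 13 + 90 = 103, β' = 8 + 13 = 21.
The posterior predictive for a window of length T is Negative Binomial with variance T·α'·(β'+T)/β'² = 6·103·27/441 = 1854/49.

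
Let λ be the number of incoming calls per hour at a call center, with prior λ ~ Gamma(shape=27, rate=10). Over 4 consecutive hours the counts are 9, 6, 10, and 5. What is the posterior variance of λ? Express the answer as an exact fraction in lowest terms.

Total count: 9 + 6 + 10 + 5 = 30.
Total exposure: 4 hours.
By Gamma–Poisson conjugacy, the posterior is Gamma(α + Σx, β + Σt) = Gamma(27 + 30, 10 + 4) = Gamma(57, 14).
Posterior variance = α'/β'² = 57/196.

57/196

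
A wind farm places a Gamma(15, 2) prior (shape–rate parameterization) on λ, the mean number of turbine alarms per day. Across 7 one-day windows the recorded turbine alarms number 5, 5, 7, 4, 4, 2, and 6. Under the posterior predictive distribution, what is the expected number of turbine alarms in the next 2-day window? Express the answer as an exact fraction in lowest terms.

32/3

Total count: 5 + 5 + 7 + 4 + 4 + 2 + 6 = 33.
Total exposure: 7 days.
The Gamma prior is conjugate for the Poisson rate, so λ | data ~ Gamma(15+33, 2+7) = Gamma(48, 9).
Predictive mean over a 2-day window = T·E[λ|data] = 2·48/9 = 32/3.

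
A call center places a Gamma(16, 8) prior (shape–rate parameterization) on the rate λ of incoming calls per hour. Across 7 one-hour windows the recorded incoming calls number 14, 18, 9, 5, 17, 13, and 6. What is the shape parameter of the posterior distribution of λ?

98

Total count: 14 + 18 + 9 + 5 + 17 + 13 + 6 = 82.
Total exposure: 7 hours.
Gamma(α, β) with Poisson data over total exposure Σt gives posterior Gamma(α+Σx, β+Σt) = Gamma(98, 15).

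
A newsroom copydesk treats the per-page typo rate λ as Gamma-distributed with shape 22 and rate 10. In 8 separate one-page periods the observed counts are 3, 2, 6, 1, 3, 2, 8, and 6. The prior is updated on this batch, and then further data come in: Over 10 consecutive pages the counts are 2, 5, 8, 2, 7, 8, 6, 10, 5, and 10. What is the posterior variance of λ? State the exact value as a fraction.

Total count: 3 + 2 + 6 + 1 + 3 + 2 + 8 + 6 = 31.
Total exposure: 8 pages.
After the first batch: Gamma(22 + 31, 10 + 8) = Gamma(53, 18).
Total count: 2 + 5 + 8 + 2 + 7 + 8 + 6 + 10 + 5 + 10 = 63.
Total exposure: 10 pages.
After the second batch: Gamma(53 + 63, 18 + 10) = Gamma(116, 28).
Posterior variance = α'/β'² = 116/784 = 29/196.

29/196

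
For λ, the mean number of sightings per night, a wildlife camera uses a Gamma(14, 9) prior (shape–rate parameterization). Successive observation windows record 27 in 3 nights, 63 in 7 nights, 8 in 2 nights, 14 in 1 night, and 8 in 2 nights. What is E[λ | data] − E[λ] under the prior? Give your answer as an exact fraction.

Total count: 27 + 63 + 8 + 14 + 8 = 120.
Total exposure: 3 + 7 + 2 + 1 + 2 = 15 nights.
The Gamma prior is conjugate for the Poisson rate, so λ | data ~ Gamma(14+120, 9+15) = Gamma(134, 24).
Posterior mean = 134/24 = 67/12; prior mean = 14/9 = 14/9. Difference = 67/12 − 14/9 = 145/36.

145/36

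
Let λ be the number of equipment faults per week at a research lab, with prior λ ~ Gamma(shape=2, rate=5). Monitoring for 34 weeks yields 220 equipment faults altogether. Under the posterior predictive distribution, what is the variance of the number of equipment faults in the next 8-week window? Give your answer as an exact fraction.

27824/507

Total count 220 over total exposure 34 weeks.
By Gamma–Poisson conjugacy, the posterior is Gamma(α + Σx, β + Σt) = Gamma(2 + 220, 5 + 34) = Gamma(222, 39).
The posterior predictive for a window of length T is Negative Binomial with variance T·α'·(β'+T)/β'² = 8·222·47/1521 = 27824/507.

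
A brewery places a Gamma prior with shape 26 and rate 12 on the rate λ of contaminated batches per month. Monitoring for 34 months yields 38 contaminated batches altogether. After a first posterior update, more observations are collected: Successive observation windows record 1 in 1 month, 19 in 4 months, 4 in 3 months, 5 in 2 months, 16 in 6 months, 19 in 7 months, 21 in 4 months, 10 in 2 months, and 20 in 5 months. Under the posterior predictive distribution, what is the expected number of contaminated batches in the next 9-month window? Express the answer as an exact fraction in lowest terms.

1611/80

Total count 38 over total exposure 34 months.
After the first batch: Gamma(26 + 38, 12 + 34) = Gamma(64, 46).
Total count: 1 + 19 + 4 + 5 + 16 + 19 + 21 + 10 + 20 = 115.
Total exposure: 1 + 4 + 3 + 2 + 6 + 7 + 4 + 2 + 5 = 34 months.
After the second batch: Gamma(64 + 115, 46 + 34) = Gamma(179, 80).
Predictive mean over a 9-month window = T·E[λ|data] = 9·179/80 = 1611/80.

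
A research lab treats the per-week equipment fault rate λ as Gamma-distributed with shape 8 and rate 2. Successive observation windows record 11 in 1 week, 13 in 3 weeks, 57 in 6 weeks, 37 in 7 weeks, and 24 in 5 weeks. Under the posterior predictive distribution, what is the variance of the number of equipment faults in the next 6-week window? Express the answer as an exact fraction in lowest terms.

375/8

Total count: 11 + 13 + 57 + 37 + 24 = 142.
Total exposure: 1 + 3 + 6 + 7 + 5 = 22 weeks.
By Gamma–Poisson conjugacy, the posterior is Gamma(α + Σx, β + Σt) = Gamma(8 + 142, 2 + 22) = Gamma(150, 24).
The posterior predictive for a window of length T is Negative Binomial with variance T·α'·(β'+T)/β'² = 6·150·30/576 = 375/8.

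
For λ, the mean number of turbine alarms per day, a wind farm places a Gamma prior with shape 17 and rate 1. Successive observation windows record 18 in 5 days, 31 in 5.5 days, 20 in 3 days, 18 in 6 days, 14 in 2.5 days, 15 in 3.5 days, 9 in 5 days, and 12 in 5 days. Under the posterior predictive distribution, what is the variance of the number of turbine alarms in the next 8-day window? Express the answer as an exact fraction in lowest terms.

Total count: 18 + 31 + 20 + 18 + 14 + 15 + 9 + 12 = 137.
Total exposure: 5 + 5.5 + 3 + 6 + 2.5 + 3.5 + 5 + 5 = 35.5 days.
By Gamma–Poisson conjugacy, the posterior is Gamma(α + Σx, β + Σt) = Gamma(17 + 137, 1 + 35.5) = Gamma(154, 73/2).
The posterior predictive for a window of length T is Negative Binomial with variance T·α'·(β'+T)/β'² = 8·154·(89/2)/(5329/4) = 219296/5329.

219296/5329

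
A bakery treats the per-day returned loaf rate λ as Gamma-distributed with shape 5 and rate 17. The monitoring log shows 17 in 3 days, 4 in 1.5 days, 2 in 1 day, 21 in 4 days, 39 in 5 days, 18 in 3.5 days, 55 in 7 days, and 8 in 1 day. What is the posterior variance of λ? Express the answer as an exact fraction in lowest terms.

Total count: 17 + 4 + 2 + 21 + 39 + 18 + 55 + 8 = 164.
Total exposure: 3 + 1.5 + 1 + 4 + 5 + 3.5 + 7 + 1 = 26 days.
By Gamma–Poisson conjugacy, the posterior is Gamma(α + Σx, β + Σt) = Gamma(5 + 164, 17 + 26) = Gamma(169, 43).
Posterior variance = α'/β'² = 169/1849.

169/1849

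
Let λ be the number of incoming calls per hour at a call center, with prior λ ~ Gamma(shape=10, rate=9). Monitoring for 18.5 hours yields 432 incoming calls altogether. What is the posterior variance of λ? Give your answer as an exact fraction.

1768/3025

Total count 432 over total exposure 18.5 hours.
Posterior: α' = 10 + 432 = 442, β' = 9 + 18.5 = 55/2.
Posterior variance = α'/β'² = 442/(3025/4) = 1768/3025.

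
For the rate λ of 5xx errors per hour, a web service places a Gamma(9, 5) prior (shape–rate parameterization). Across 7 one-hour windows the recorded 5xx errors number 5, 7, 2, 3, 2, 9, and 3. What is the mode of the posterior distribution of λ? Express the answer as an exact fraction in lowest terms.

13/4

Total count: 5 + 7 + 2 + 3 + 2 + 9 + 3 = 31.
Total exposure: 7 hours.
Posterior: α' = 9 + 31 = 40, β' = 5 + 7 = 12.
Posterior mode = (α'−1)/β' = 39/12 = 13/4.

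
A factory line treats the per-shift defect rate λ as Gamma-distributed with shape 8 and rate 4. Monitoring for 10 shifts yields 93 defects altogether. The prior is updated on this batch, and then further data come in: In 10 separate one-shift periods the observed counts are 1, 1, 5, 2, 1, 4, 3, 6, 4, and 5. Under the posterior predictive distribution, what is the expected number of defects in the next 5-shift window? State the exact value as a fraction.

665/24

Total count 93 over total exposure 10 shifts.
After the first batch: Gamma(8 + 93, 4 + 10) = Gamma(101, 14).
Total count: 1 + 1 + 5 + 2 + 1 + 4 + 3 + 6 + 4 + 5 = 32.
Total exposure: 10 shifts.
After the second batch: Gamma(101 + 32, 14 + 10) = Gamma(133, 24).
Predictive mean over a 5-shift window = T·E[λ|data] = 5·133/24 = 665/24.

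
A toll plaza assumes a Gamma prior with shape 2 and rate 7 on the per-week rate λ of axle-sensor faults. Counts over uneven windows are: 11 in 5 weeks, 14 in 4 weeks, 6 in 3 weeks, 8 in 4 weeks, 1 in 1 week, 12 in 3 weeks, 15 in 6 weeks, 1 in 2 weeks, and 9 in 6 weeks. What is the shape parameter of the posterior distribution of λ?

Total count: 11 + 14 + 6 + 8 + 1 + 12 + 15 + 1 + 9 = 77.
Total exposure: 5 + 4 + 3 + 4 + 1 + 3 + 6 + 2 + 6 = 34 weeks.
Conjugate update: add total count to the shape and total exposure to the rate, giving Gamma(79, 41).

79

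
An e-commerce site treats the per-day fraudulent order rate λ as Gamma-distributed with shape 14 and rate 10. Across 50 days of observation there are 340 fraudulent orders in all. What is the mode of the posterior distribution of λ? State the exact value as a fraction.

Total count 340 over total exposure 50 days.
Gamma(α, β) with Poisson data over total exposure Σt gives posterior Gamma(α+Σx, β+Σt) = Gamma(354, 60).
Posterior mode = (α'−1)/β' = 353/60.

353/60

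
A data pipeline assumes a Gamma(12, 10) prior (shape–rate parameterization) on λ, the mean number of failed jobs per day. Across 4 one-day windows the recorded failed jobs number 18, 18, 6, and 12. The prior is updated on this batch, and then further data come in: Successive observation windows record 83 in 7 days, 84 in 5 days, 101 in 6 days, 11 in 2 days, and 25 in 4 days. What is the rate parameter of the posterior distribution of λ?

38

Total count: 18 + 18 + 6 + 12 = 54.
Total exposure: 4 days.
After the first batch: Gamma(12 + 54, 10 + 4) = Gamma(66, 14).
Total count: 83 + 84 + 101 + 11 + 25 = 304.
Total exposure: 7 + 5 + 6 + 2 + 4 = 24 days.
After the second batch: Gamma(66 + 304, 14 + 24) = Gamma(370, 38).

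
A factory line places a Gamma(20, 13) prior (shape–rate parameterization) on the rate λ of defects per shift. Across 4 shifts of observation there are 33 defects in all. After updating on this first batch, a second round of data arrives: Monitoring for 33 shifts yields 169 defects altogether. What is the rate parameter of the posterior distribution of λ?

50

Total count 33 over total exposure 4 shifts.
After the first batch: Gamma(20 + 33, 13 + 4) = Gamma(53, 17).
Total count 169 over total exposure 33 shifts.
After the second batch: Gamma(53 + 169, 17 + 33) = Gamma(222, 50).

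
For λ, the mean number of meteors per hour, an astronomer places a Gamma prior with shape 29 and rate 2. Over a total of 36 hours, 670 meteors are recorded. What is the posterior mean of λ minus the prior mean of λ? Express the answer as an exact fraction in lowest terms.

74/19

Total count 670 over total exposure 36 hours.
The Gamma prior is conjugate for the Poisson rate, so λ | data ~ Gamma(29+670, 2+36) = Gamma(699, 38).
Posterior mean = 699/38 = 699/38; prior mean = 29/2 = 29/2. Difference = 699/38 − 29/2 = 74/19.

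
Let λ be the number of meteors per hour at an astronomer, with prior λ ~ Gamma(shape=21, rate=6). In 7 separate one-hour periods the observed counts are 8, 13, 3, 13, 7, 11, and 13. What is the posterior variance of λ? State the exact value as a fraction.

89/169

Total count: 8 + 13 + 3 + 13 + 7 + 11 + 13 = 68.
Total exposure: 7 hours.
Conjugate update: add total count to the shape and total exposure to the rate, giving Gamma(89, 13).
Posterior variance = α'/β'² = 89/169.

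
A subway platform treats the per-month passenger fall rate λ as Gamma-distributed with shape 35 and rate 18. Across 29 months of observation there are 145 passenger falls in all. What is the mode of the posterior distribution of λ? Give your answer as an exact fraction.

179/47

Total count 145 over total exposure 29 months.
Conjugate update: add total count to the shape and total exposure to the rate, giving Gamma(180, 47).
Posterior mode = (α'−1)/β' = 179/47.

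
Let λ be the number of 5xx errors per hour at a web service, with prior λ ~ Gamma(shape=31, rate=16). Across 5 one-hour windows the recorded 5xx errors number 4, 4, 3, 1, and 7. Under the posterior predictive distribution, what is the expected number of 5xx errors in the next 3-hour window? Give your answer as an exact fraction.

Total count: 4 + 4 + 3 + 1 + 7 = 19.
Total exposure: 5 hours.
By Gamma–Poisson conjugacy, the posterior is Gamma(α + Σx, β + Σt) = Gamma(31 + 19, 16 + 5) = Gamma(50, 21).
Predictive mean over a 3-hour window = T·E[λ|data] = 3·50/21 = 50/7.

50/7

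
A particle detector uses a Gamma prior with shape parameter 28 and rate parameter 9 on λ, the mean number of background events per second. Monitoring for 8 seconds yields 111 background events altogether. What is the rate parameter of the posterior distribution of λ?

Total count 111 over total exposure 8 seconds.
By Gamma–Poisson conjugacy, the posterior is Gamma(α + Σx, β + Σt) = Gamma(28 + 111, 9 + 8) = Gamma(139, 17).

17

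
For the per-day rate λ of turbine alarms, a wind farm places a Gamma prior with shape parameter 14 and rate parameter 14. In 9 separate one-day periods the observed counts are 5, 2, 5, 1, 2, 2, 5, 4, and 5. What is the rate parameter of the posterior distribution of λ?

Total count: 5 + 2 + 5 + 1 + 2 + 2 + 5 + 4 + 5 = 31.
Total exposure: 9 days.
Conjugate update: add total count to the shape and total exposure to the rate, giving Gamma(45, 23).

23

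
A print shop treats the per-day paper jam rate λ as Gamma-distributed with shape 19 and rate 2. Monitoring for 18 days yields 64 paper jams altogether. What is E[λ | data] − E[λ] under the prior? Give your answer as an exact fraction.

Total count 64 over total exposure 18 days.
Conjugate update: add total count to the shape and total exposure to the rate, giving Gamma(83, 20).
Posterior mean = 83/20 = 83/20; prior mean = 19/2 = 19/2. Difference = 83/20 − 19/2 = -107/20.

-107/20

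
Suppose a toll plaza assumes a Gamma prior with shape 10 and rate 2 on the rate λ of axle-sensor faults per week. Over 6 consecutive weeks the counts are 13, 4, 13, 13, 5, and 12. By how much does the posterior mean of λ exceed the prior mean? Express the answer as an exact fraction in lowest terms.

15/4

Total count: 13 + 4 + 13 + 13 + 5 + 12 = 60.
Total exposure: 6 weeks.
Posterior: α' = 10 + 60 = 70, β' = 2 + 6 = 8.
Posterior mean = 70/8 = 35/4; prior mean = 10/2 = 5. Difference = 35/4 − 5 = 15/4.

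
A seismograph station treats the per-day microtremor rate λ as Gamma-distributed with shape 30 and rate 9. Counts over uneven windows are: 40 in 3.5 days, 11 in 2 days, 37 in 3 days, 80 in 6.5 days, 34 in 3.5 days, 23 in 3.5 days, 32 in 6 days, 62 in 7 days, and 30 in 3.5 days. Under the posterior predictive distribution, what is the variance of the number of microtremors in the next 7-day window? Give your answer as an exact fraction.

578354/9025

Total count: 40 + 11 + 37 + 80 + 34 + 23 + 32 + 62 + 30 = 349.
Total exposure: 3.5 + 2 + 3 + 6.5 + 3.5 + 3.5 + 6 + 7 + 3.5 = 38.5 days.
The Gamma prior is conjugate for the Poisson rate, so λ | data ~ Gamma(30+349, 9+38.5) = Gamma(379, 95/2).
The posterior predictive for a window of length T is Negative Binomial with variance T·α'·(β'+T)/β'² = 7·379·(109/2)/(9025/4) = 578354/9025.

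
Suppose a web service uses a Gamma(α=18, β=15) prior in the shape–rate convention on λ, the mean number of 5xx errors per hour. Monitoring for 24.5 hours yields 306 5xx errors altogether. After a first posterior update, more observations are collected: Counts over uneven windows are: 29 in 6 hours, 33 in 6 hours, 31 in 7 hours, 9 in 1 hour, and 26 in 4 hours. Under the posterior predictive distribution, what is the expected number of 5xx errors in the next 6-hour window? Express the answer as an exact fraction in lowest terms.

Total count 306 over total exposure 24.5 hours.
After the first batch: Gamma(18 + 306, 15 + 24.5) = Gamma(324, 79/2).
Total count: 29 + 33 + 31 + 9 + 26 = 128.
Total exposure: 6 + 6 + 7 + 1 + 4 = 24 hours.
After the second batch: Gamma(324 + 128, 79/2 + 24) = Gamma(452, 127/2).
Predictive mean over a 6-hour window = T·E[λ|data] = 6·452/(127/2) = 5424/127.

5424/127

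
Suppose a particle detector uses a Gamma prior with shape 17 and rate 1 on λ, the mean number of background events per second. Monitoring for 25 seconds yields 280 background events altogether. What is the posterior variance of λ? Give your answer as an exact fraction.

297/676

Total count 280 over total exposure 25 seconds.
Conjugate update: add total count to the shape and total exposure to the rate, giving Gamma(297, 26).
Posterior variance = α'/β'² = 297/676.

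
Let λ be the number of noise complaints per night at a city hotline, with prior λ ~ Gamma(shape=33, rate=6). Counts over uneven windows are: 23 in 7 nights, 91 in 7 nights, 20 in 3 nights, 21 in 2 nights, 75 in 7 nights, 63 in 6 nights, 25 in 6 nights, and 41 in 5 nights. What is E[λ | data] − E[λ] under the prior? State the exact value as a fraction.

Total count: 23 + 91 + 20 + 21 + 75 + 63 + 25 + 41 = 359.
Total exposure: 7 + 7 + 3 + 2 + 7 + 6 + 6 + 5 = 43 nights.
Conjugate update: add total count to the shape and total exposure to the rate, giving Gamma(392, 49).
Posterior mean = 392/49 = 8; prior mean = 33/6 = 11/2. Difference = 8 − 11/2 = 5/2.

5/2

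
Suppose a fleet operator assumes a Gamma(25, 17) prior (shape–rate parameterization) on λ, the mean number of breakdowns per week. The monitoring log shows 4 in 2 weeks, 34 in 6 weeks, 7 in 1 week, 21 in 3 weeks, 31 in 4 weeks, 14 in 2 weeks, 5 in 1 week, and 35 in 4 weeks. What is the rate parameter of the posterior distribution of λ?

40

Total count: 4 + 34 + 7 + 21 + 31 + 14 + 5 + 35 = 151.
Total exposure: 2 + 6 + 1 + 3 + 4 + 2 + 1 + 4 = 23 weeks.
The Gamma prior is conjugate for the Poisson rate, so λ | data ~ Gamma(25+151, 17+23) = Gamma(176, 40).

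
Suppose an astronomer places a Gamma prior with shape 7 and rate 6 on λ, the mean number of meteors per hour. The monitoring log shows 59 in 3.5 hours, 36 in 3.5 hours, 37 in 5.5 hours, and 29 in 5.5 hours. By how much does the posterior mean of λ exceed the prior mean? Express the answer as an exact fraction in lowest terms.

Total count: 59 + 36 + 37 + 29 = 161.
Total exposure: 3.5 + 3.5 + 5.5 + 5.5 = 18 hours.
By Gamma–Poisson conjugacy, the posterior is Gamma(α + Σx, β + Σt) = Gamma(7 + 161, 6 + 18) = Gamma(168, 24).
Posterior mean = 168/24 = 7; prior mean = 7/6 = 7/6. Difference = 7 − 7/6 = 35/6.

35/6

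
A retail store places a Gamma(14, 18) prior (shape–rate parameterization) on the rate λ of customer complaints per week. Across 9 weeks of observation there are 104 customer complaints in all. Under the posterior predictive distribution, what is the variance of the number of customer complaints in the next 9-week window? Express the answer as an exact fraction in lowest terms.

Total count 104 over total exposure 9 weeks.
By Gamma–Poisson conjugacy, the posterior is Gamma(α + Σx, β + Σt) = Gamma(14 + 104, 18 + 9) = Gamma(118, 27).
The posterior predictive for a window of length T is Negative Binomial with variance T·α'·(β'+T)/β'² = 9·118·36/729 = 472/9.

472/9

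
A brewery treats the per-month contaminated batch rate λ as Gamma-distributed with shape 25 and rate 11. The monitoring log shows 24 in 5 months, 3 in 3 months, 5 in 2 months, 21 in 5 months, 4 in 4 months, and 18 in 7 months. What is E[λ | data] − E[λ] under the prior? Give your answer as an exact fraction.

Total count: 24 + 3 + 5 + 21 + 4 + 18 = 75.
Total exposure: 5 + 3 + 2 + 5 + 4 + 7 = 26 months.
Conjugate update: add total count to the shape and total exposure to the rate, giving Gamma(100, 37).
Posterior mean = 100/37 = 100/37; prior mean = 25/11 = 25/11. Difference = 100/37 − 25/11 = 175/407.

175/407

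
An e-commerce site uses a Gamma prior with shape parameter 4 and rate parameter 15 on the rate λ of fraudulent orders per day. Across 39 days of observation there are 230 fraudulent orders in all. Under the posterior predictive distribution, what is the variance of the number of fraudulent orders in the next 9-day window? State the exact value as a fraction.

91/2

Total count 230 over total exposure 39 days.
By Gamma–Poisson conjugacy, the posterior is Gamma(α + Σx, β + Σt) = Gamma(4 + 230, 15 + 39) = Gamma(234, 54).
The posterior predictive for a window of length T is Negative Binomial with variance T·α'·(β'+T)/β'² = 9·234·63/2916 = 91/2.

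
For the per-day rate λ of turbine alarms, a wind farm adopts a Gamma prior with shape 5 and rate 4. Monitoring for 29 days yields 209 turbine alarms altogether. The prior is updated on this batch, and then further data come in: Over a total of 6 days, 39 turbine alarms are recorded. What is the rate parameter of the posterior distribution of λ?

39

Total count 209 over total exposure 29 days.
After the first batch: Gamma(5 + 209, 4 + 29) = Gamma(214, 33).
Total count 39 over total exposure 6 days.
After the second batch: Gamma(214 + 39, 33 + 6) = Gamma(253, 39).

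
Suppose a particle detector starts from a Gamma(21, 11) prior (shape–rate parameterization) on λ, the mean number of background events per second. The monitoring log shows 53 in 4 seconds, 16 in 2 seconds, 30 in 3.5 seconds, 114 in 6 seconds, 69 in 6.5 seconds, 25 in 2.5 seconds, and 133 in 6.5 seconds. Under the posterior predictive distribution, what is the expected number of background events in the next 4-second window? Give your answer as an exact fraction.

922/21

Total count: 53 + 16 + 30 + 114 + 69 + 25 + 133 = 440.
Total exposure: 4 + 2 + 3.5 + 6 + 6.5 + 2.5 + 6.5 = 31 seconds.
By Gamma–Poisson conjugacy, the posterior is Gamma(α + Σx, β + Σt) = Gamma(21 + 440, 11 + 31) = Gamma(461, 42).
Predictive mean over a 4-second window = T·E[λ|data] = 4·461/42 = 922/21.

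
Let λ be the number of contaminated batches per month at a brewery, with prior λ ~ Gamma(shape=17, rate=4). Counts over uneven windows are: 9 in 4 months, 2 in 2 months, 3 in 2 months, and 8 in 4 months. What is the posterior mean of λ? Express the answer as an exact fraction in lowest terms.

39/16

Total count: 9 + 2 + 3 + 8 = 22.
Total exposure: 4 + 2 + 2 + 4 = 12 months.
Posterior: α' = 17 + 22 = 39, β' = 4 + 12 = 16.
Posterior mean = α'/β' = 39/16.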